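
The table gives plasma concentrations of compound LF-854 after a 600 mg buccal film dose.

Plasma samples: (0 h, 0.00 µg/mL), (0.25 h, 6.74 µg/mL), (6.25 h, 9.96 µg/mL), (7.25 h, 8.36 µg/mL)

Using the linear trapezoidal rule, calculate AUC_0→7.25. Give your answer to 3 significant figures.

Trapezoidal AUC_0→7.25:
  [0→0.25]: (0.00+6.74)/2 × 0.25 = 0.8425
  [0.25→6.25]: (6.74+9.96)/2 × 6 = 50.1
  [6.25→7.25]: (9.96+8.36)/2 × 1 = 9.16
  Sum = 60.1025 µg/mL·h

AUC = 60.1 µg/mL·h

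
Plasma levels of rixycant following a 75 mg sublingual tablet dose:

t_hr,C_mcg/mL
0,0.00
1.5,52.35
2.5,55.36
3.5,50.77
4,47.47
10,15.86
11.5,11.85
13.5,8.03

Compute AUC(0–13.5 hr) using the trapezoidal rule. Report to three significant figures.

Trapezoidal AUC_0→13.5:
  [0→1.5]: (0.00+52.35)/2 × 1.5 = 39.2625
  [1.5→2.5]: (52.35+55.36)/2 × 1 = 53.855
  [2.5→3.5]: (55.36+50.77)/2 × 1 = 53.065
  [3.5→4]: (50.77+47.47)/2 × 0.5 = 24.56
  [4→10]: (47.47+15.86)/2 × 6 = 189.99
  [10→11.5]: (15.86+11.85)/2 × 1.5 = 20.7825
  [11.5→13.5]: (11.85+8.03)/2 × 2 = 19.88
  Sum = 401.395 mcg/mL·hr

AUC = 401 mcg/mL·hr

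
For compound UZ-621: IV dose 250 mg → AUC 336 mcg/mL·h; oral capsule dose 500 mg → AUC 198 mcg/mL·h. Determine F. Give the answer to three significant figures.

F = (AUC_ev / D_ev) / (AUC_iv / D_iv)
  = (198/500) / (336/250)
  = 0.396 / 1.344 = 0.2946

F = 0.295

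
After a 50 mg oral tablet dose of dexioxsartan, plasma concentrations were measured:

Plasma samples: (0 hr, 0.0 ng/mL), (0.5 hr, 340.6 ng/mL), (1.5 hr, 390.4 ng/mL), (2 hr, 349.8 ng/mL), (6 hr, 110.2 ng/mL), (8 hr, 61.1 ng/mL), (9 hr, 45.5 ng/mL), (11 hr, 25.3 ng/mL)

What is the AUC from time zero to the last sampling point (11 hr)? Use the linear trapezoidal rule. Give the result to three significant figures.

AUC = 1850 ng/mL·hr

Trapezoidal AUC_0→11:
  [0→0.5]: (0.0+340.6)/2 × 0.5 = 85.15
  [0.5→1.5]: (340.6+390.4)/2 × 1 = 365.5
  [1.5→2]: (390.4+349.8)/2 × 0.5 = 185.05
  [2→6]: (349.8+110.2)/2 × 4 = 920.0
  [6→8]: (110.2+61.1)/2 × 2 = 171.3
  [8→9]: (61.1+45.5)/2 × 1 = 53.3
  [9→11]: (45.5+25.3)/2 × 2 = 70.8
  Sum = 1851.1 ng/mL·hr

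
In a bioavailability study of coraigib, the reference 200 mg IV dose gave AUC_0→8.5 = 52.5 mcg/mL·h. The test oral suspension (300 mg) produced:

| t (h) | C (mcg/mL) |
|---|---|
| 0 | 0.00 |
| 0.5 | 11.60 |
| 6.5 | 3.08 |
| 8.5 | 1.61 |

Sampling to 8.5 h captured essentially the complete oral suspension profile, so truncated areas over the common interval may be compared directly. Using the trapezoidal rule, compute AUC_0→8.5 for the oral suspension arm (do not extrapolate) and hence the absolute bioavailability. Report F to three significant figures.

F = 0.656

Trapezoidal AUC_0→8.5 (oral suspension):
  [0→0.5]: (0.00+11.60)/2 × 0.5 = 2.9
  [0.5→6.5]: (11.60+3.08)/2 × 6 = 44.04
  [6.5→8.5]: (3.08+1.61)/2 × 2 = 4.69
  Sum = 51.63 mcg/mL·h
F = (AUC_ev/D_ev)/(AUC_iv/D_iv) = (51.63/300)/(52.5/200) = 0.1721/0.2625 = 0.6556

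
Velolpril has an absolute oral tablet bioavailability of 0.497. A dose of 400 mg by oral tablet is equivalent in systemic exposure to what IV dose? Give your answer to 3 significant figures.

Systemic exposure from an extravascular dose = F × D_ev, so the equivalent IV dose is F × D_ev.
D_iv = F × D_ev = 0.497 × 400 = 198.8 mg

D_iv = 199 mg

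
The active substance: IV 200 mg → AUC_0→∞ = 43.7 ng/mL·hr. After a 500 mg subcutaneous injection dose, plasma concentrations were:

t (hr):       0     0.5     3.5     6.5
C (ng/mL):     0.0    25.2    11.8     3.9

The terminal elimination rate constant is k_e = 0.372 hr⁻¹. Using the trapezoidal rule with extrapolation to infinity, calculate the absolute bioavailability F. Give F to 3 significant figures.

F = 0.877

Trapezoidal AUC_0→6.5 (subcutaneous injection):
  [0→0.5]: (0.0+25.2)/2 × 0.5 = 6.3
  [0.5→3.5]: (25.2+11.8)/2 × 3 = 55.5
  [3.5→6.5]: (11.8+3.9)/2 × 3 = 23.55
  Sum = 85.35 ng/mL·hr
Tail: C_last/k_e = 3.9/0.372 = 10.484
AUC_0→∞ (subcutaneous injection) = 85.35 + 10.484 = 95.834 ng/mL·hr
F = (AUC_ev/D_ev)/(AUC_iv/D_iv) = (95.834/500)/(43.7/200) = 0.191668/0.2185 = 0.8772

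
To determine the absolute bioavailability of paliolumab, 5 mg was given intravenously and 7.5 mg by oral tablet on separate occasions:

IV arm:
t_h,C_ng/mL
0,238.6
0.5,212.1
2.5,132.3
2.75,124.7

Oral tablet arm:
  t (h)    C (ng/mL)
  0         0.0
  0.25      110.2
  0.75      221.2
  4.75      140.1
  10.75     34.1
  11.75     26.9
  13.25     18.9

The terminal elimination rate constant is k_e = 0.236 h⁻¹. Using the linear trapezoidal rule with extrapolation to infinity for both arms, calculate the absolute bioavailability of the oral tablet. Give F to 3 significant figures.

F = 0.974

Trapezoidal AUC_0→2.75 (IV):
  [0→0.5]: (238.6+212.1)/2 × 0.5 = 112.675
  [0.5→2.5]: (212.1+132.3)/2 × 2 = 344.4
  [2.5→2.75]: (132.3+124.7)/2 × 0.25 = 32.125
  Sum = 489.2 ng/mL·h
IV tail: 124.7/0.236 = 528.390; AUC_iv,0→∞ = 489.2 + 528.390 = 1017.59 ng/mL·h
Trapezoidal AUC_0→13.25 (oral tablet):
  [0→0.25]: (0.0+110.2)/2 × 0.25 = 13.775
  [0.25→0.75]: (110.2+221.2)/2 × 0.5 = 82.85
  [0.75→4.75]: (221.2+140.1)/2 × 4 = 722.6
  [4.75→10.75]: (140.1+34.1)/2 × 6 = 522.6
  [10.75→11.75]: (34.1+26.9)/2 × 1 = 30.5
  [11.75→13.25]: (26.9+18.9)/2 × 1.5 = 34.35
  Sum = 1406.675 ng/mL·h
oral tablet tail: 18.9/0.236 = 80.085; AUC_ev,0→∞ = 1406.675 + 80.085 = 1486.76 ng/mL·h
F = (AUC_ev/D_ev)/(AUC_iv/D_iv) = (1486.76/7.5)/(1017.59/5) = 198.235/203.518 = 0.9740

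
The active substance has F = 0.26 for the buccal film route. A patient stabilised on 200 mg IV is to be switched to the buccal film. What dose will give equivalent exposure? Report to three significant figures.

D_buccal = 769 mg

For equal systemic exposure: F × D_ev = D_iv
D_ev = D_iv / F = 200 / 0.26 = 769.231 mg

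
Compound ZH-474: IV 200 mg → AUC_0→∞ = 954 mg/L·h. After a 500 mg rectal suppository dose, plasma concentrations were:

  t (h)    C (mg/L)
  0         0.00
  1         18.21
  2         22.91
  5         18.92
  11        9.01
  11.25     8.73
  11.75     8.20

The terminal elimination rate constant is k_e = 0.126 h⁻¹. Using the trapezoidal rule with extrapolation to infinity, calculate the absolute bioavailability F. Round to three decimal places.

Trapezoidal AUC_0→11.75 (rectal suppository):
  [0→1]: (0.00+18.21)/2 × 1 = 9.105
  [1→2]: (18.21+22.91)/2 × 1 = 20.56
  [2→5]: (22.91+18.92)/2 × 3 = 62.745
  [5→11]: (18.92+9.01)/2 × 6 = 83.79
  [11→11.25]: (9.01+8.73)/2 × 0.25 = 2.2175
  [11.25→11.75]: (8.73+8.20)/2 × 0.5 = 4.2325
  Sum = 182.65 mg/L·h
Tail: C_last/k_e = 8.20/0.126 = 65.079
AUC_0→∞ (rectal suppository) = 182.65 + 65.079 = 247.729 mg/L·h
F = (AUC_ev/D_ev)/(AUC_iv/D_iv) = (247.729/500)/(954/200) = 0.495458/4.77 = 0.1039

F = 0.104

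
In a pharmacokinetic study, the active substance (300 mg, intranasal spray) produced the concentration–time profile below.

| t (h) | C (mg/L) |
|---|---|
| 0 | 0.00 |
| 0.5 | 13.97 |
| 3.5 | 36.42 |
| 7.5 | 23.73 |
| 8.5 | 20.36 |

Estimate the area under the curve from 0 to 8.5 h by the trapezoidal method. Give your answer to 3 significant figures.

Trapezoidal AUC_0→8.5:
  [0→0.5]: (0.00+13.97)/2 × 0.5 = 3.4925
  [0.5→3.5]: (13.97+36.42)/2 × 3 = 75.585
  [3.5→7.5]: (36.42+23.73)/2 × 4 = 120.3
  [7.5→8.5]: (23.73+20.36)/2 × 1 = 22.045
  Sum = 221.4225 mg/L·h

AUC = 221 mg/L·h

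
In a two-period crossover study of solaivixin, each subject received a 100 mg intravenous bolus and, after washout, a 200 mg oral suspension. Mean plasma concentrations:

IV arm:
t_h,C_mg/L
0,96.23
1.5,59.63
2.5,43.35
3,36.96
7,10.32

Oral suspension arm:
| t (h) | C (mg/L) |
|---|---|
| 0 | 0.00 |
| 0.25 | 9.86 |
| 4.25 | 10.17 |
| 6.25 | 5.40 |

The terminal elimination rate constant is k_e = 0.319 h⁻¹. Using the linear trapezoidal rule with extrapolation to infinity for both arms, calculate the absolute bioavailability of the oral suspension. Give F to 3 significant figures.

Trapezoidal AUC_0→7 (IV):
  [0→1.5]: (96.23+59.63)/2 × 1.5 = 116.895
  [1.5→2.5]: (59.63+43.35)/2 × 1 = 51.49
  [2.5→3]: (43.35+36.96)/2 × 0.5 = 20.0775
  [3→7]: (36.96+10.32)/2 × 4 = 94.56
  Sum = 283.0225 mg/L·h
IV tail: 10.32/0.319 = 32.351; AUC_iv,0→∞ = 283.0225 + 32.351 = 315.3735 mg/L·h
Trapezoidal AUC_0→6.25 (oral suspension):
  [0→0.25]: (0.00+9.86)/2 × 0.25 = 1.2325
  [0.25→4.25]: (9.86+10.17)/2 × 4 = 40.06
  [4.25→6.25]: (10.17+5.40)/2 × 2 = 15.57
  Sum = 56.8625 mg/L·h
oral suspension tail: 5.40/0.319 = 16.928; AUC_ev,0→∞ = 56.8625 + 16.928 = 73.7905 mg/L·h
F = (AUC_ev/D_ev)/(AUC_iv/D_iv) = (73.7905/200)/(315.3735/100) = 0.3689525/3.153735 = 0.1170

F = 0.117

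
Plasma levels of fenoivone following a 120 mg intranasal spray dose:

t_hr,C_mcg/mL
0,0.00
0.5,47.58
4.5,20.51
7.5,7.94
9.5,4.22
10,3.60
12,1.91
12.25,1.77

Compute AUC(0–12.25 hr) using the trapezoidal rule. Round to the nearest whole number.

AUC = 211 mcg/mL·hr

Trapezoidal AUC_0→12.25:
  [0→0.5]: (0.00+47.58)/2 × 0.5 = 11.895
  [0.5→4.5]: (47.58+20.51)/2 × 4 = 136.18
  [4.5→7.5]: (20.51+7.94)/2 × 3 = 42.675
  [7.5→9.5]: (7.94+4.22)/2 × 2 = 12.16
  [9.5→10]: (4.22+3.60)/2 × 0.5 = 1.955
  [10→12]: (3.60+1.91)/2 × 2 = 5.51
  [12→12.25]: (1.91+1.77)/2 × 0.25 = 0.46
  Sum = 210.835 mcg/mL·hr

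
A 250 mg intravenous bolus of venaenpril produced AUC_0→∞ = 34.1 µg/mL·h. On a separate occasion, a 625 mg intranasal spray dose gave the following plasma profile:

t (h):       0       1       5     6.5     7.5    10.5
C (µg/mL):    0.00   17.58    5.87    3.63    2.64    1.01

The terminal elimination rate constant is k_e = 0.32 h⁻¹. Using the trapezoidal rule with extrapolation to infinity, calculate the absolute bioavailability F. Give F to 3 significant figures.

Trapezoidal AUC_0→10.5 (intranasal spray):
  [0→1]: (0.00+17.58)/2 × 1 = 8.79
  [1→5]: (17.58+5.87)/2 × 4 = 46.9
  [5→6.5]: (5.87+3.63)/2 × 1.5 = 7.125
  [6.5→7.5]: (3.63+2.64)/2 × 1 = 3.135
  [7.5→10.5]: (2.64+1.01)/2 × 3 = 5.475
  Sum = 71.425 µg/mL·h
Tail: C_last/k_e = 1.01/0.32 = 3.156
AUC_0→∞ (intranasal spray) = 71.425 + 3.156 = 74.581 µg/mL·h
F = (AUC_ev/D_ev)/(AUC_iv/D_iv) = (74.581/625)/(34.1/250) = 0.1193296/0.1364 = 0.8749

F = 0.875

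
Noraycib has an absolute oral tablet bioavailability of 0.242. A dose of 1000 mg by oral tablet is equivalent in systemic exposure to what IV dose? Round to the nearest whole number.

Systemic exposure from an extravascular dose = F × D_ev, so the equivalent IV dose is F × D_ev.
D_iv = F × D_ev = 0.242 × 1000 = 242 mg

D_iv = 242 mg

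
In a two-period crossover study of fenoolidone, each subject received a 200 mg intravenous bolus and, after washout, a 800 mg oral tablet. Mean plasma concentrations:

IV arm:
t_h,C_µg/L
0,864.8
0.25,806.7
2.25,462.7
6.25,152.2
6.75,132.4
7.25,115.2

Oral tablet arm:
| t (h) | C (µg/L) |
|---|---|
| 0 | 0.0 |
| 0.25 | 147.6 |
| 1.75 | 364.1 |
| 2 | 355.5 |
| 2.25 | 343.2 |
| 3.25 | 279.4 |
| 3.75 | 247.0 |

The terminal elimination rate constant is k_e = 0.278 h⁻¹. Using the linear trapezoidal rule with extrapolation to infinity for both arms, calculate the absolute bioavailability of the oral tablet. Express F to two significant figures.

F = 0.15

Trapezoidal AUC_0→7.25 (IV):
  [0→0.25]: (864.8+806.7)/2 × 0.25 = 208.9375
  [0.25→2.25]: (806.7+462.7)/2 × 2 = 1269.4
  [2.25→6.25]: (462.7+152.2)/2 × 4 = 1229.8
  [6.25→6.75]: (152.2+132.4)/2 × 0.5 = 71.15
  [6.75→7.25]: (132.4+115.2)/2 × 0.5 = 61.9
  Sum = 2841.1875 µg/L·h
IV tail: 115.2/0.278 = 414.388; AUC_iv,0→∞ = 2841.1875 + 414.388 = 3255.5755 µg/L·h
Trapezoidal AUC_0→3.75 (oral tablet):
  [0→0.25]: (0.0+147.6)/2 × 0.25 = 18.45
  [0.25→1.75]: (147.6+364.1)/2 × 1.5 = 383.775
  [1.75→2]: (364.1+355.5)/2 × 0.25 = 89.95
  [2→2.25]: (355.5+343.2)/2 × 0.25 = 87.3375
  [2.25→3.25]: (343.2+279.4)/2 × 1 = 311.3
  [3.25→3.75]: (279.4+247.0)/2 × 0.5 = 131.6
  Sum = 1022.4125 µg/L·h
oral tablet tail: 247.0/0.278 = 888.489; AUC_ev,0→∞ = 1022.4125 + 888.489 = 1910.9015 µg/L·h
F = (AUC_ev/D_ev)/(AUC_iv/D_iv) = (1910.9015/800)/(3255.5755/200) = 2.38863/16.2779 = 0.1467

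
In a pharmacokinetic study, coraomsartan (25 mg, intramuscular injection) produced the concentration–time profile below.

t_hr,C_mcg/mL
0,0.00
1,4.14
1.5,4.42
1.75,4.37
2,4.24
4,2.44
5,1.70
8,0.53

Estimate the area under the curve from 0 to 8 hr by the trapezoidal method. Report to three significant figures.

Trapezoidal AUC_0→8:
  [0→1]: (0.00+4.14)/2 × 1 = 2.07
  [1→1.5]: (4.14+4.42)/2 × 0.5 = 2.14
  [1.5→1.75]: (4.42+4.37)/2 × 0.25 = 1.09875
  [1.75→2]: (4.37+4.24)/2 × 0.25 = 1.07625
  [2→4]: (4.24+2.44)/2 × 2 = 6.68
  [4→5]: (2.44+1.70)/2 × 1 = 2.07
  [5→8]: (1.70+0.53)/2 × 3 = 3.345
  Sum = 18.48 mcg/mL·hr

AUC = 18.5 mcg/mL·hr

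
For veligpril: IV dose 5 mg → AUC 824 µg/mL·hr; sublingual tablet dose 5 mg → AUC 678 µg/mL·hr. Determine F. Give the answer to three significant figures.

F = 0.823

F = (AUC_ev / D_ev) / (AUC_iv / D_iv)
  = (678/5) / (824/5)
  = 135.6 / 164.8 = 0.8228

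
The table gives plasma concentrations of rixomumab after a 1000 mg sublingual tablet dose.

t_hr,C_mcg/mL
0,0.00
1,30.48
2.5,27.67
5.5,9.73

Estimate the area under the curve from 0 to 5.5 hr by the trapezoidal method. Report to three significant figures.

AUC = 115 mcg/mL·hr

Trapezoidal AUC_0→5.5:
  [0→1]: (0.00+30.48)/2 × 1 = 15.24
  [1→2.5]: (30.48+27.67)/2 × 1.5 = 43.6125
  [2.5→5.5]: (27.67+9.73)/2 × 3 = 56.1
  Sum = 114.9525 mcg/mL·hr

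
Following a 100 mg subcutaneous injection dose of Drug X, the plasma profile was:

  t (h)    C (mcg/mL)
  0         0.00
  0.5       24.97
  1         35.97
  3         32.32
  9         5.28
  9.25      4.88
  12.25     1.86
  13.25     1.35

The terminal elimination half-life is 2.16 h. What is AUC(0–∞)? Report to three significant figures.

Trapezoidal AUC_0→13.25:
  [0→0.5]: (0.00+24.97)/2 × 0.5 = 6.2425
  [0.5→1]: (24.97+35.97)/2 × 0.5 = 15.235
  [1→3]: (35.97+32.32)/2 × 2 = 68.29
  [3→9]: (32.32+5.28)/2 × 6 = 112.8
  [9→9.25]: (5.28+4.88)/2 × 0.25 = 1.27
  [9.25→12.25]: (4.88+1.86)/2 × 3 = 10.11
  [12.25→13.25]: (1.86+1.35)/2 × 1 = 1.605
  Sum = 215.5525 mcg/mL·h
k_e = ln2 / t½ = 0.693147 / 2.16 = 0.3209 h^-1
Extrapolated tail: C_last / k_e = 1.35 / 0.3209 = 4.207
AUC_0→∞ = 215.5525 + 4.207 = 219.7595 mcg/mL·h

AUC = 220 mcg/mL·h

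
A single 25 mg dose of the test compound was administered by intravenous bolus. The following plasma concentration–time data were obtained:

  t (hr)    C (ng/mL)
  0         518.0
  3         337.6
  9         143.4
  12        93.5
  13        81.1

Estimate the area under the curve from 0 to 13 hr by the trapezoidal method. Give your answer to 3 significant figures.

AUC = 3170 ng/mL·hr

Trapezoidal AUC_0→13:
  [0→3]: (518.0+337.6)/2 × 3 = 1283.4
  [3→9]: (337.6+143.4)/2 × 6 = 1443.0
  [9→12]: (143.4+93.5)/2 × 3 = 355.35
  [12→13]: (93.5+81.1)/2 × 1 = 87.3
  Sum = 3169.05 ng/mL·hr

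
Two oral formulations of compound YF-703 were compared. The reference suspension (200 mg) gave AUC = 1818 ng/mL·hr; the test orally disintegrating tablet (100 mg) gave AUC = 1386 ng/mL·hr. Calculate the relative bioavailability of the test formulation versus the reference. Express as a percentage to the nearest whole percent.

F_rel = 152%

F_rel = (AUC_test/D_test) / (AUC_ref/D_ref)
      = (1386/100) / (1818/200)
      = 13.86 / 9.09 = 1.5248 = 152.48%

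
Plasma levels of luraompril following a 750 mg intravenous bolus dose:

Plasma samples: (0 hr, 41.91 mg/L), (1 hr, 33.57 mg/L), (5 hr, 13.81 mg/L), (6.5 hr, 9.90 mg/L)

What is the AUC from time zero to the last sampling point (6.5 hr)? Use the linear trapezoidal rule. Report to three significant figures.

AUC = 150 mg/L·hr

Trapezoidal AUC_0→6.5:
  [0→1]: (41.91+33.57)/2 × 1 = 37.74
  [1→5]: (33.57+13.81)/2 × 4 = 94.76
  [5→6.5]: (13.81+9.90)/2 × 1.5 = 17.7825
  Sum = 150.2825 mg/L·hr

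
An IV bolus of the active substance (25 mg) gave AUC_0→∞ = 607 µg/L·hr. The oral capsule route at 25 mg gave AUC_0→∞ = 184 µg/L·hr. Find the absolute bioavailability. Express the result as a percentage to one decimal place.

F = 30.3%

F = (AUC_ev / D_ev) / (AUC_iv / D_iv)
  = (184/25) / (607/25)
  = 7.36 / 24.28 = 0.3031
  = 30.31%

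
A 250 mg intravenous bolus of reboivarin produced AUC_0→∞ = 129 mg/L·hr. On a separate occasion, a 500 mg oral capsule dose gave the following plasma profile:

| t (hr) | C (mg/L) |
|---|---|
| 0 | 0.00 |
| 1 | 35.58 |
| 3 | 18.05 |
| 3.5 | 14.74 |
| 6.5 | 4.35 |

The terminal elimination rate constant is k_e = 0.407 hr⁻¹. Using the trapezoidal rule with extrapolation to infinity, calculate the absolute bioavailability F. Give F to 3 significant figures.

F = 0.461

Trapezoidal AUC_0→6.5 (oral capsule):
  [0→1]: (0.00+35.58)/2 × 1 = 17.79
  [1→3]: (35.58+18.05)/2 × 2 = 53.63
  [3→3.5]: (18.05+14.74)/2 × 0.5 = 8.1975
  [3.5→6.5]: (14.74+4.35)/2 × 3 = 28.635
  Sum = 108.2525 mg/L·hr
Tail: C_last/k_e = 4.35/0.407 = 10.688
AUC_0→∞ (oral capsule) = 108.2525 + 10.688 = 118.9405 mg/L·hr
F = (AUC_ev/D_ev)/(AUC_iv/D_iv) = (118.9405/500)/(129/250) = 0.237881/0.516 = 0.4610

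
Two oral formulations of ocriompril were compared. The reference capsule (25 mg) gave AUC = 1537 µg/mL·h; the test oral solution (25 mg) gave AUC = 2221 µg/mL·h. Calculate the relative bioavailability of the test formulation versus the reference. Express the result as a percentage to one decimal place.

F_rel = (AUC_test/D_test) / (AUC_ref/D_ref)
      = (2221/25) / (1537/25)
      = 88.84 / 61.48 = 1.4450 = 144.50%

F_rel = 144.5%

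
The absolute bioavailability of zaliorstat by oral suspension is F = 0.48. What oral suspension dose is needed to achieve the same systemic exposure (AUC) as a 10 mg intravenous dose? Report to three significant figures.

For equal systemic exposure: F × D_ev = D_iv
D_ev = D_iv / F = 10 / 0.48 = 20.8333 mg

D_oral = 20.8 mg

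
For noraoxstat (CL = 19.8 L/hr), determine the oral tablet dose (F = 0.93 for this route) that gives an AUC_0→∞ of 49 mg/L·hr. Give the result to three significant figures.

Dose = CL × AUC_0→∞ / F
     = 19.8 × 49 / 0.93 = 1043.23 mg

Dose = 1040 mg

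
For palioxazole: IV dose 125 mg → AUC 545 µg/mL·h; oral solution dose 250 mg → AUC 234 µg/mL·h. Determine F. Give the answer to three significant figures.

F = 0.215

F = (AUC_ev / D_ev) / (AUC_iv / D_iv)
  = (234/250) / (545/125)
  = 0.936 / 4.36 = 0.2147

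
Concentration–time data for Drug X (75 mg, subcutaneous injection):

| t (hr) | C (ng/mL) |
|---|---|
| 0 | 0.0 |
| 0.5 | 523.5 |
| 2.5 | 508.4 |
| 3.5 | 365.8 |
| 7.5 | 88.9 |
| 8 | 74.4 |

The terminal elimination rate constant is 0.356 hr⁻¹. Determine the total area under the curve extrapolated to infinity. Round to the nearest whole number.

AUC = 2759 ng/mL·hr

Trapezoidal AUC_0→8:
  [0→0.5]: (0.0+523.5)/2 × 0.5 = 130.875
  [0.5→2.5]: (523.5+508.4)/2 × 2 = 1031.9
  [2.5→3.5]: (508.4+365.8)/2 × 1 = 437.1
  [3.5→7.5]: (365.8+88.9)/2 × 4 = 909.4
  [7.5→8]: (88.9+74.4)/2 × 0.5 = 40.825
  Sum = 2550.1 ng/mL·hr
Extrapolated tail: C_last / k_e = 74.4 / 0.356 = 208.989
AUC_0→∞ = 2550.1 + 208.989 = 2759.089 ng/mL·hr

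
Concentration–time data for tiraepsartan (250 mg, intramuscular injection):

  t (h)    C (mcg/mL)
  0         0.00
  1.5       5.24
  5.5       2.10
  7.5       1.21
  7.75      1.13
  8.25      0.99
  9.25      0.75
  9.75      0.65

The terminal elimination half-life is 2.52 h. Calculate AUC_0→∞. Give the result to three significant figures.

AUC = 26.3 mcg/mL·h

Trapezoidal AUC_0→9.75:
  [0→1.5]: (0.00+5.24)/2 × 1.5 = 3.93
  [1.5→5.5]: (5.24+2.10)/2 × 4 = 14.68
  [5.5→7.5]: (2.10+1.21)/2 × 2 = 3.31
  [7.5→7.75]: (1.21+1.13)/2 × 0.25 = 0.2925
  [7.75→8.25]: (1.13+0.99)/2 × 0.5 = 0.53
  [8.25→9.25]: (0.99+0.75)/2 × 1 = 0.87
  [9.25→9.75]: (0.75+0.65)/2 × 0.5 = 0.35
  Sum = 23.9625 mcg/mL·h
k_e = ln2 / t½ = 0.693147 / 2.52 = 0.2751 h^-1
Extrapolated tail: C_last / k_e = 0.65 / 0.2751 = 2.363
AUC_0→∞ = 23.9625 + 2.363 = 26.3255 mcg/mL·h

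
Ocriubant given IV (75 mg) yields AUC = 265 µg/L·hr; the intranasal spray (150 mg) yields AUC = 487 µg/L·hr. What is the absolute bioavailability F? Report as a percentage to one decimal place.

F = (AUC_ev / D_ev) / (AUC_iv / D_iv)
  = (487/150) / (265/75)
  = 3.24667 / 3.53333 = 0.9189
  = 91.89%

F = 91.9%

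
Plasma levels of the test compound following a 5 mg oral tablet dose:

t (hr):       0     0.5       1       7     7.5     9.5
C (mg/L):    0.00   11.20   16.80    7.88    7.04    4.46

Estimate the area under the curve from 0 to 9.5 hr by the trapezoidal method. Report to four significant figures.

AUC = 99.07 mg/L·hr

Trapezoidal AUC_0→9.5:
  [0→0.5]: (0.00+11.20)/2 × 0.5 = 2.8
  [0.5→1]: (11.20+16.80)/2 × 0.5 = 7.0
  [1→7]: (16.80+7.88)/2 × 6 = 74.04
  [7→7.5]: (7.88+7.04)/2 × 0.5 = 3.73
  [7.5→9.5]: (7.04+4.46)/2 × 2 = 11.5
  Sum = 99.07 mg/L·hr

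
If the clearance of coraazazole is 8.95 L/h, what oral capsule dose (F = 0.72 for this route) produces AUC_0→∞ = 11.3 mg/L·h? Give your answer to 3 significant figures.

Dose = 140 mg

Dose = CL × AUC_0→∞ / F
     = 8.95 × 11.3 / 0.72 = 140.465 mg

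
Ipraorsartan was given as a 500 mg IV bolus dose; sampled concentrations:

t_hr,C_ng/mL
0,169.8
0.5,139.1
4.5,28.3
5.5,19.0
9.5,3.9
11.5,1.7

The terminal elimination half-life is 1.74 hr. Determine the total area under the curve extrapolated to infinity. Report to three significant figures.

AUC = 491 ng/mL·hr

Trapezoidal AUC_0→11.5:
  [0→0.5]: (169.8+139.1)/2 × 0.5 = 77.225
  [0.5→4.5]: (139.1+28.3)/2 × 4 = 334.8
  [4.5→5.5]: (28.3+19.0)/2 × 1 = 23.65
  [5.5→9.5]: (19.0+3.9)/2 × 4 = 45.8
  [9.5→11.5]: (3.9+1.7)/2 × 2 = 5.6
  Sum = 487.075 ng/mL·hr
k_e = ln2 / t½ = 0.693147 / 1.74 = 0.3984 hr^-1
Extrapolated tail: C_last / k_e = 1.7 / 0.3984 = 4.267
AUC_0→∞ = 487.075 + 4.267 = 491.342 ng/mL·hr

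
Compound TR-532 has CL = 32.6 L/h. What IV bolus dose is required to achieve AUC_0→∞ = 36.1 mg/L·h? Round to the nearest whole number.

Dose = 1177 mg

Dose_iv = CL × AUC_0→∞
     = 32.6 × 36.1 = 1176.86 mg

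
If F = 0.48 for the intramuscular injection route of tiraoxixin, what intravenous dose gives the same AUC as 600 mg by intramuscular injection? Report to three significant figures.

D_iv = 288 mg

Systemic exposure from an extravascular dose = F × D_ev, so the equivalent IV dose is F × D_ev.
D_iv = F × D_ev = 0.48 × 600 = 288 mg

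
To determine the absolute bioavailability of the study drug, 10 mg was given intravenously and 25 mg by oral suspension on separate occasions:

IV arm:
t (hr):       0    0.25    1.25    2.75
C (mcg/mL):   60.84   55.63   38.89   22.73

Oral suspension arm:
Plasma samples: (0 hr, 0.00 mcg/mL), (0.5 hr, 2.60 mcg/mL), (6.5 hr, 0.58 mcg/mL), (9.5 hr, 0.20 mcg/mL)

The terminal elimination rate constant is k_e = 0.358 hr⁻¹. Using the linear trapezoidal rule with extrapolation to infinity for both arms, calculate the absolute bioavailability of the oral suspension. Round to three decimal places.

F = 0.028

Trapezoidal AUC_0→2.75 (IV):
  [0→0.25]: (60.84+55.63)/2 × 0.25 = 14.55875
  [0.25→1.25]: (55.63+38.89)/2 × 1 = 47.26
  [1.25→2.75]: (38.89+22.73)/2 × 1.5 = 46.215
  Sum = 108.03375 mcg/mL·hr
IV tail: 22.73/0.358 = 63.492; AUC_iv,0→∞ = 108.03375 + 63.492 = 171.52575 mcg/mL·hr
Trapezoidal AUC_0→9.5 (oral suspension):
  [0→0.5]: (0.00+2.60)/2 × 0.5 = 0.65
  [0.5→6.5]: (2.60+0.58)/2 × 6 = 9.54
  [6.5→9.5]: (0.58+0.20)/2 × 3 = 1.17
  Sum = 11.36 mcg/mL·hr
oral suspension tail: 0.20/0.358 = 0.559; AUC_ev,0→∞ = 11.36 + 0.559 = 11.919 mcg/mL·hr
F = (AUC_ev/D_ev)/(AUC_iv/D_iv) = (11.919/25)/(171.52575/10) = 0.47676/17.152575 = 0.0278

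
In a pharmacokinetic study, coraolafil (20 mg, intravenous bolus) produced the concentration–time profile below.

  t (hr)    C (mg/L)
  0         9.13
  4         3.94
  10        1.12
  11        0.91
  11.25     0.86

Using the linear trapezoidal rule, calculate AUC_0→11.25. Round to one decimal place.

AUC = 42.6 mg/L·hr

Trapezoidal AUC_0→11.25:
  [0→4]: (9.13+3.94)/2 × 4 = 26.14
  [4→10]: (3.94+1.12)/2 × 6 = 15.18
  [10→11]: (1.12+0.91)/2 × 1 = 1.015
  [11→11.25]: (0.91+0.86)/2 × 0.25 = 0.22125
  Sum = 42.55625 mg/L·hr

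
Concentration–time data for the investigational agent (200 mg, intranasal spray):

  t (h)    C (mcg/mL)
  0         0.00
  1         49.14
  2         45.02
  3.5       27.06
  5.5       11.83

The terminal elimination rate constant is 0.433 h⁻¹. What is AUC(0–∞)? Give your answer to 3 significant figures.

Trapezoidal AUC_0→5.5:
  [0→1]: (0.00+49.14)/2 × 1 = 24.57
  [1→2]: (49.14+45.02)/2 × 1 = 47.08
  [2→3.5]: (45.02+27.06)/2 × 1.5 = 54.06
  [3.5→5.5]: (27.06+11.83)/2 × 2 = 38.89
  Sum = 164.6 mcg/mL·h
Extrapolated tail: C_last / k_e = 11.83 / 0.433 = 27.321
AUC_0→∞ = 164.6 + 27.321 = 191.921 mcg/mL·h

AUC = 192 mcg/mL·h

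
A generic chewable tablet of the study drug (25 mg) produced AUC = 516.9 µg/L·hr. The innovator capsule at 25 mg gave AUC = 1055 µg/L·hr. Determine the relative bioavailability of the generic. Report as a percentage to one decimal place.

F_rel = 49.0%

F_rel = (AUC_test/D_test) / (AUC_ref/D_ref)
      = (516.9/25) / (1055/25)
      = 20.676 / 42.2 = 0.4900 = 49.00%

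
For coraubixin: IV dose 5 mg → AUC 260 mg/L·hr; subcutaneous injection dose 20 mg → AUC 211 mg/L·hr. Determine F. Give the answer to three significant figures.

F = 0.203

F = (AUC_ev / D_ev) / (AUC_iv / D_iv)
  = (211/20) / (260/5)
  = 10.55 / 52 = 0.2029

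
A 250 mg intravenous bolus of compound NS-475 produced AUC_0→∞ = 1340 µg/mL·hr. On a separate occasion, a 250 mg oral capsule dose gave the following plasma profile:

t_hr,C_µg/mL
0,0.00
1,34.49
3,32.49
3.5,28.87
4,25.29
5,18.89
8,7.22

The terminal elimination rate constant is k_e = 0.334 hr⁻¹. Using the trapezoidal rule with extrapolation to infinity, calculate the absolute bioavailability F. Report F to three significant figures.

Trapezoidal AUC_0→8 (oral capsule):
  [0→1]: (0.00+34.49)/2 × 1 = 17.245
  [1→3]: (34.49+32.49)/2 × 2 = 66.98
  [3→3.5]: (32.49+28.87)/2 × 0.5 = 15.34
  [3.5→4]: (28.87+25.29)/2 × 0.5 = 13.54
  [4→5]: (25.29+18.89)/2 × 1 = 22.09
  [5→8]: (18.89+7.22)/2 × 3 = 39.165
  Sum = 174.36 µg/mL·hr
Tail: C_last/k_e = 7.22/0.334 = 21.617
AUC_0→∞ (oral capsule) = 174.36 + 21.617 = 195.977 µg/mL·hr
F = (AUC_ev/D_ev)/(AUC_iv/D_iv) = (195.977/250)/(1340/250) = 0.783908/5.36 = 0.1463

F = 0.146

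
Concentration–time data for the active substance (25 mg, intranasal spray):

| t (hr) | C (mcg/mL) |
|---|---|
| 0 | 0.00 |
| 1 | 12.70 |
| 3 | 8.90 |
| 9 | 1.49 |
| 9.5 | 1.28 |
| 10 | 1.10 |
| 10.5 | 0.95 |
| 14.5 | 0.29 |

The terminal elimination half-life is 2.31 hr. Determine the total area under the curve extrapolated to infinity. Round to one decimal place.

Trapezoidal AUC_0→14.5:
  [0→1]: (0.00+12.70)/2 × 1 = 6.35
  [1→3]: (12.70+8.90)/2 × 2 = 21.6
  [3→9]: (8.90+1.49)/2 × 6 = 31.17
  [9→9.5]: (1.49+1.28)/2 × 0.5 = 0.6925
  [9.5→10]: (1.28+1.10)/2 × 0.5 = 0.595
  [10→10.5]: (1.10+0.95)/2 × 0.5 = 0.5125
  [10.5→14.5]: (0.95+0.29)/2 × 4 = 2.48
  Sum = 63.4 mcg/mL·hr
k_e = ln2 / t½ = 0.693147 / 2.31 = 0.3001 hr^-1
Extrapolated tail: C_last / k_e = 0.29 / 0.3001 = 0.966
AUC_0→∞ = 63.4 + 0.966 = 64.366 mcg/mL·hr

AUC = 64.4 mcg/mL·hr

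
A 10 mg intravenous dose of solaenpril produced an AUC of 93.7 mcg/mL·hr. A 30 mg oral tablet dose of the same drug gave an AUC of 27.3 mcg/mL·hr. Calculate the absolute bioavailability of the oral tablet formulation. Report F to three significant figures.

F = (AUC_ev / D_ev) / (AUC_iv / D_iv)
  = (27.3/30) / (93.7/10)
  = 0.91 / 9.37 = 0.0971

F = 0.0971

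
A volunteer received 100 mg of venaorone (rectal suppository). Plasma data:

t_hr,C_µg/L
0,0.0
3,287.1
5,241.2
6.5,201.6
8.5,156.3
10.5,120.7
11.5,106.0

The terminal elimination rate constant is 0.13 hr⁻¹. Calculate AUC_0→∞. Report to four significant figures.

Trapezoidal AUC_0→11.5:
  [0→3]: (0.0+287.1)/2 × 3 = 430.65
  [3→5]: (287.1+241.2)/2 × 2 = 528.3
  [5→6.5]: (241.2+201.6)/2 × 1.5 = 332.1
  [6.5→8.5]: (201.6+156.3)/2 × 2 = 357.9
  [8.5→10.5]: (156.3+120.7)/2 × 2 = 277.0
  [10.5→11.5]: (120.7+106.0)/2 × 1 = 113.35
  Sum = 2039.3 µg/L·hr
Extrapolated tail: C_last / k_e = 106.0 / 0.13 = 815.385
AUC_0→∞ = 2039.3 + 815.385 = 2854.685 µg/L·hr

AUC = 2855 µg/L·hr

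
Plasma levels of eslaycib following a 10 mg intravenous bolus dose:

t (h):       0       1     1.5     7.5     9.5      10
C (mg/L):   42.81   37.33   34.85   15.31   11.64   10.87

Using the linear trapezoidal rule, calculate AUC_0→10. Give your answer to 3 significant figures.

AUC = 241 mg/L·h

Trapezoidal AUC_0→10:
  [0→1]: (42.81+37.33)/2 × 1 = 40.07
  [1→1.5]: (37.33+34.85)/2 × 0.5 = 18.045
  [1.5→7.5]: (34.85+15.31)/2 × 6 = 150.48
  [7.5→9.5]: (15.31+11.64)/2 × 2 = 26.95
  [9.5→10]: (11.64+10.87)/2 × 0.5 = 5.6275
  Sum = 241.1725 mg/L·h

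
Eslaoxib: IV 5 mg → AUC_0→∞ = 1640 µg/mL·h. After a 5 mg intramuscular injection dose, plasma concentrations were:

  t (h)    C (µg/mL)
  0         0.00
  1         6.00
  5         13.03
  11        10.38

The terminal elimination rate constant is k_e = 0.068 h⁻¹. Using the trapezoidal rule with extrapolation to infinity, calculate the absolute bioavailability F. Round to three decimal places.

Trapezoidal AUC_0→11 (intramuscular injection):
  [0→1]: (0.00+6.00)/2 × 1 = 3.0
  [1→5]: (6.00+13.03)/2 × 4 = 38.06
  [5→11]: (13.03+10.38)/2 × 6 = 70.23
  Sum = 111.29 µg/mL·h
Tail: C_last/k_e = 10.38/0.068 = 152.647
AUC_0→∞ (intramuscular injection) = 111.29 + 152.647 = 263.937 µg/mL·h
F = (AUC_ev/D_ev)/(AUC_iv/D_iv) = (263.937/5)/(1640/5) = 52.7874/328 = 0.1609

F = 0.161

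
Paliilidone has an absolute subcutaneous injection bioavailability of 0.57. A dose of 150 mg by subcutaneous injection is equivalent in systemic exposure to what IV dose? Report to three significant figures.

D_iv = 85.5 mg

Systemic exposure from an extravascular dose = F × D_ev, so the equivalent IV dose is F × D_ev.
D_iv = F × D_ev = 0.57 × 150 = 85.5 mg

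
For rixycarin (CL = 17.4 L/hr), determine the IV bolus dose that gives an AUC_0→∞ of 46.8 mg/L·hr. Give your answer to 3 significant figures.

Dose = 814 mg

Dose_iv = CL × AUC_0→∞
     = 17.4 × 46.8 = 814.32 mg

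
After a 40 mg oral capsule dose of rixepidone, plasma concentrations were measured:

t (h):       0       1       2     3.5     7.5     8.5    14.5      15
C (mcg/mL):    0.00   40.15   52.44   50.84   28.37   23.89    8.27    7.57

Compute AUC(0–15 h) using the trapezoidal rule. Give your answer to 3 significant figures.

AUC = 429 mcg/mL·h

Trapezoidal AUC_0→15:
  [0→1]: (0.00+40.15)/2 × 1 = 20.075
  [1→2]: (40.15+52.44)/2 × 1 = 46.295
  [2→3.5]: (52.44+50.84)/2 × 1.5 = 77.46
  [3.5→7.5]: (50.84+28.37)/2 × 4 = 158.42
  [7.5→8.5]: (28.37+23.89)/2 × 1 = 26.13
  [8.5→14.5]: (23.89+8.27)/2 × 6 = 96.48
  [14.5→15]: (8.27+7.57)/2 × 0.5 = 3.96
  Sum = 428.82 mcg/mL·h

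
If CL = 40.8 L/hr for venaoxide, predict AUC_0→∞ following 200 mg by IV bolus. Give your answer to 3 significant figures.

AUC_0→∞ = Dose_iv / CL
        = 200 / 40.8 = 4.90196 mg/L·hr

AUC = 4.90 mg/L·hr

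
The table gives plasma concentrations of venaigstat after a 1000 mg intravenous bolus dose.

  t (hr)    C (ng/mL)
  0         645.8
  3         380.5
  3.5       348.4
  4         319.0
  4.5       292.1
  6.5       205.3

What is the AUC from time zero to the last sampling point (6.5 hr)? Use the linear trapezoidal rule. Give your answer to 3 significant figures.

Trapezoidal AUC_0→6.5:
  [0→3]: (645.8+380.5)/2 × 3 = 1539.45
  [3→3.5]: (380.5+348.4)/2 × 0.5 = 182.225
  [3.5→4]: (348.4+319.0)/2 × 0.5 = 166.85
  [4→4.5]: (319.0+292.1)/2 × 0.5 = 152.775
  [4.5→6.5]: (292.1+205.3)/2 × 2 = 497.4
  Sum = 2538.7 ng/mL·hr

AUC = 2540 ng/mL·hr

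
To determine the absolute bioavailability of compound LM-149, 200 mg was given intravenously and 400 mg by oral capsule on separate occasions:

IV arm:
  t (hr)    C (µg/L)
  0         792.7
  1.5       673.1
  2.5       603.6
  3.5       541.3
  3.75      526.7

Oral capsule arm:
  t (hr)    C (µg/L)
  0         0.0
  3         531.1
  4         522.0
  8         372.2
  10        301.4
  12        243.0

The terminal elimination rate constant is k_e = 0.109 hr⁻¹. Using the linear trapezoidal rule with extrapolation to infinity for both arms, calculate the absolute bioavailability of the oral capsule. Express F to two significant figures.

Trapezoidal AUC_0→3.75 (IV):
  [0→1.5]: (792.7+673.1)/2 × 1.5 = 1099.35
  [1.5→2.5]: (673.1+603.6)/2 × 1 = 638.35
  [2.5→3.5]: (603.6+541.3)/2 × 1 = 572.45
  [3.5→3.75]: (541.3+526.7)/2 × 0.25 = 133.5
  Sum = 2443.65 µg/L·hr
IV tail: 526.7/0.109 = 4832.110; AUC_iv,0→∞ = 2443.65 + 4832.110 = 7275.76 µg/L·hr
Trapezoidal AUC_0→12 (oral capsule):
  [0→3]: (0.0+531.1)/2 × 3 = 796.65
  [3→4]: (531.1+522.0)/2 × 1 = 526.55
  [4→8]: (522.0+372.2)/2 × 4 = 1788.4
  [8→10]: (372.2+301.4)/2 × 2 = 673.6
  [10→12]: (301.4+243.0)/2 × 2 = 544.4
  Sum = 4329.6 µg/L·hr
oral capsule tail: 243.0/0.109 = 2229.358; AUC_ev,0→∞ = 4329.6 + 2229.358 = 6558.958 µg/L·hr
F = (AUC_ev/D_ev)/(AUC_iv/D_iv) = (6558.958/400)/(7275.76/200) = 16.397395/36.3788 = 0.4507

F = 0.45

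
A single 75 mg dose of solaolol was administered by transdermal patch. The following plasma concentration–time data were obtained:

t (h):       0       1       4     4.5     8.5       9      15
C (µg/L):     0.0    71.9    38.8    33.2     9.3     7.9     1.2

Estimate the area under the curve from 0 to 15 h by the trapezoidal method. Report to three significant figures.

Trapezoidal AUC_0→15:
  [0→1]: (0.0+71.9)/2 × 1 = 35.95
  [1→4]: (71.9+38.8)/2 × 3 = 166.05
  [4→4.5]: (38.8+33.2)/2 × 0.5 = 18.0
  [4.5→8.5]: (33.2+9.3)/2 × 4 = 85.0
  [8.5→9]: (9.3+7.9)/2 × 0.5 = 4.3
  [9→15]: (7.9+1.2)/2 × 6 = 27.3
  Sum = 336.6 µg/L·h

AUC = 337 µg/L·h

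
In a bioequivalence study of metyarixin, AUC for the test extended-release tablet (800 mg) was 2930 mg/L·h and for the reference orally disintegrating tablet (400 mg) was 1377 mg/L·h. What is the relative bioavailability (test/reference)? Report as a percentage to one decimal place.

F_rel = 106.4%

F_rel = (AUC_test/D_test) / (AUC_ref/D_ref)
      = (2930/800) / (1377/400)
      = 3.6625 / 3.4425 = 1.0639 = 106.39%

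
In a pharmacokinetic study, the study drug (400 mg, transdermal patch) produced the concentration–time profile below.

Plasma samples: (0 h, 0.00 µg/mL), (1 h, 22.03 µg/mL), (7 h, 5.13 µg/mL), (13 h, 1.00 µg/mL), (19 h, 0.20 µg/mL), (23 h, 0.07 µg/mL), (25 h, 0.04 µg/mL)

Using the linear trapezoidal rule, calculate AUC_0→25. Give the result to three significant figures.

Trapezoidal AUC_0→25:
  [0→1]: (0.00+22.03)/2 × 1 = 11.015
  [1→7]: (22.03+5.13)/2 × 6 = 81.48
  [7→13]: (5.13+1.00)/2 × 6 = 18.39
  [13→19]: (1.00+0.20)/2 × 6 = 3.6
  [19→23]: (0.20+0.07)/2 × 4 = 0.54
  [23→25]: (0.07+0.04)/2 × 2 = 0.11
  Sum = 115.135 µg/mL·h

AUC = 115 µg/mL·h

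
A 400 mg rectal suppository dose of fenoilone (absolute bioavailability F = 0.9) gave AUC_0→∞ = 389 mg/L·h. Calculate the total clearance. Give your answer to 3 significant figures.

CL = 0.925 L/h

CL = F × Dose / AUC_0→∞
   = 0.9 × 400 / 389 = 0.92545 L/h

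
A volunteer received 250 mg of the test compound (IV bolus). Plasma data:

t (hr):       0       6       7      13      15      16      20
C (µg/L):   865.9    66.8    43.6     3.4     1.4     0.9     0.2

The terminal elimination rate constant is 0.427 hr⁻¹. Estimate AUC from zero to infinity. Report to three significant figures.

Trapezoidal AUC_0→20:
  [0→6]: (865.9+66.8)/2 × 6 = 2798.1
  [6→7]: (66.8+43.6)/2 × 1 = 55.2
  [7→13]: (43.6+3.4)/2 × 6 = 141.0
  [13→15]: (3.4+1.4)/2 × 2 = 4.8
  [15→16]: (1.4+0.9)/2 × 1 = 1.15
  [16→20]: (0.9+0.2)/2 × 4 = 2.2
  Sum = 3002.45 µg/L·hr
Extrapolated tail: C_last / k_e = 0.2 / 0.427 = 0.468
AUC_0→∞ = 3002.45 + 0.468 = 3002.918 µg/L·hr

AUC = 3000 µg/L·hr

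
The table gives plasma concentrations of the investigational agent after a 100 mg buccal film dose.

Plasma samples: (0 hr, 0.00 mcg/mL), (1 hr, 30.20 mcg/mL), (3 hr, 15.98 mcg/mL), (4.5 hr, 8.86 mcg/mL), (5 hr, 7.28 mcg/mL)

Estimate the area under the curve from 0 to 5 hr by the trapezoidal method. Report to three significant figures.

Trapezoidal AUC_0→5:
  [0→1]: (0.00+30.20)/2 × 1 = 15.1
  [1→3]: (30.20+15.98)/2 × 2 = 46.18
  [3→4.5]: (15.98+8.86)/2 × 1.5 = 18.63
  [4.5→5]: (8.86+7.28)/2 × 0.5 = 4.035
  Sum = 83.945 mcg/mL·hr

AUC = 83.9 mcg/mL·hr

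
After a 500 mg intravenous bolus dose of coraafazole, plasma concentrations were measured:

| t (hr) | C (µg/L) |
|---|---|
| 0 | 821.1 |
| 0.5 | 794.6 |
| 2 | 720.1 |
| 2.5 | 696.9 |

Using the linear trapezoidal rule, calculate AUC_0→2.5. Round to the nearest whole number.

AUC = 1894 µg/L·hr

Trapezoidal AUC_0→2.5:
  [0→0.5]: (821.1+794.6)/2 × 0.5 = 403.925
  [0.5→2]: (794.6+720.1)/2 × 1.5 = 1136.025
  [2→2.5]: (720.1+696.9)/2 × 0.5 = 354.25
  Sum = 1894.2 µg/L·hr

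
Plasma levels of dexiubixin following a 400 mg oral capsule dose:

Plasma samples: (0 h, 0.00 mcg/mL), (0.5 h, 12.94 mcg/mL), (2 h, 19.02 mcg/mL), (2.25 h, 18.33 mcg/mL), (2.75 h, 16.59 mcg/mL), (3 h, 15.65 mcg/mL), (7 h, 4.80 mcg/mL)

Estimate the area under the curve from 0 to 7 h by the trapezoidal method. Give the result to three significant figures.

AUC = 85.5 mcg/mL·h

Trapezoidal AUC_0→7:
  [0→0.5]: (0.00+12.94)/2 × 0.5 = 3.235
  [0.5→2]: (12.94+19.02)/2 × 1.5 = 23.97
  [2→2.25]: (19.02+18.33)/2 × 0.25 = 4.66875
  [2.25→2.75]: (18.33+16.59)/2 × 0.5 = 8.73
  [2.75→3]: (16.59+15.65)/2 × 0.25 = 4.03
  [3→7]: (15.65+4.80)/2 × 4 = 40.9
  Sum = 85.53375 mcg/mL·h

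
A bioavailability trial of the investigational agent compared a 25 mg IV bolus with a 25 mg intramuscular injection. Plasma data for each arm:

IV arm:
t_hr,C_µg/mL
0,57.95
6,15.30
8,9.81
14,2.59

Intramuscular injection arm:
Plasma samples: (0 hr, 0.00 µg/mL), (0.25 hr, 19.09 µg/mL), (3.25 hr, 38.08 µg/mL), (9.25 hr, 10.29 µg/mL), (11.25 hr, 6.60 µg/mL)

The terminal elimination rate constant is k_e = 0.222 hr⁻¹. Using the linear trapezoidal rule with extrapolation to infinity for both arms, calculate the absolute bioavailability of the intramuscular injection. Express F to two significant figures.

F = 0.95

Trapezoidal AUC_0→14 (IV):
  [0→6]: (57.95+15.30)/2 × 6 = 219.75
  [6→8]: (15.30+9.81)/2 × 2 = 25.11
  [8→14]: (9.81+2.59)/2 × 6 = 37.2
  Sum = 282.06 µg/mL·hr
IV tail: 2.59/0.222 = 11.667; AUC_iv,0→∞ = 282.06 + 11.667 = 293.727 µg/mL·hr
Trapezoidal AUC_0→11.25 (intramuscular injection):
  [0→0.25]: (0.00+19.09)/2 × 0.25 = 2.38625
  [0.25→3.25]: (19.09+38.08)/2 × 3 = 85.755
  [3.25→9.25]: (38.08+10.29)/2 × 6 = 145.11
  [9.25→11.25]: (10.29+6.60)/2 × 2 = 16.89
  Sum = 250.14125 µg/mL·hr
intramuscular injection tail: 6.60/0.222 = 29.730; AUC_ev,0→∞ = 250.14125 + 29.730 = 279.87125 µg/mL·hr
F = (AUC_ev/D_ev)/(AUC_iv/D_iv) = (279.87125/25)/(293.727/25) = 11.19485/11.74908 = 0.9528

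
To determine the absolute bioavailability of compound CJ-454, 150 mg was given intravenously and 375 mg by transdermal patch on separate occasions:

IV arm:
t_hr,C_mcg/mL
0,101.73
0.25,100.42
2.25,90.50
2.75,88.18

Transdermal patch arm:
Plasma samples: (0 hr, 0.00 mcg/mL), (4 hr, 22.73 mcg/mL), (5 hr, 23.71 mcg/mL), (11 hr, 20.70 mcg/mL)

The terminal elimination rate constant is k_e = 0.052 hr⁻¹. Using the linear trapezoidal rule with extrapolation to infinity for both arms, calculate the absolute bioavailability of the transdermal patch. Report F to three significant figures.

F = 0.123

Trapezoidal AUC_0→2.75 (IV):
  [0→0.25]: (101.73+100.42)/2 × 0.25 = 25.26875
  [0.25→2.25]: (100.42+90.50)/2 × 2 = 190.92
  [2.25→2.75]: (90.50+88.18)/2 × 0.5 = 44.67
  Sum = 260.85875 mcg/mL·hr
IV tail: 88.18/0.052 = 1695.769; AUC_iv,0→∞ = 260.85875 + 1695.769 = 1956.62775 mcg/mL·hr
Trapezoidal AUC_0→11 (transdermal patch):
  [0→4]: (0.00+22.73)/2 × 4 = 45.46
  [4→5]: (22.73+23.71)/2 × 1 = 23.22
  [5→11]: (23.71+20.70)/2 × 6 = 133.23
  Sum = 201.91 mcg/mL·hr
transdermal patch tail: 20.70/0.052 = 398.077; AUC_ev,0→∞ = 201.91 + 398.077 = 599.987 mcg/mL·hr
F = (AUC_ev/D_ev)/(AUC_iv/D_iv) = (599.987/375)/(1956.62775/150) = 1.59997/13.044185 = 0.1227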